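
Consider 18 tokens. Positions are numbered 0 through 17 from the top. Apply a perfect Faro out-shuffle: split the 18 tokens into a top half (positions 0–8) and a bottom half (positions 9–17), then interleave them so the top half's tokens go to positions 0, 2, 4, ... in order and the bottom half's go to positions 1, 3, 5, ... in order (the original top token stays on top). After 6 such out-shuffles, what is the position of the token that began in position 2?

9

Track the token's position through each out-shuffle:
2 → 4 → 8 → 16 → 15 → 13 → 9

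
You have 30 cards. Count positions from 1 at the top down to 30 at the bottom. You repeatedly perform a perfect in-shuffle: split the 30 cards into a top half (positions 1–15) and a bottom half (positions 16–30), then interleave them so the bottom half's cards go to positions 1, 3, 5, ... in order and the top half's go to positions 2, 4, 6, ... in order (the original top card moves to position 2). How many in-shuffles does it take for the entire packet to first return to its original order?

The in-shuffle permutes the 30 positions with cycle lengths [5, 5, 5, 5, 5, 5].
Every card is home exactly when every cycle has completed a whole number of laps, i.e. after lcm(5) = 5 in-shuffles.

5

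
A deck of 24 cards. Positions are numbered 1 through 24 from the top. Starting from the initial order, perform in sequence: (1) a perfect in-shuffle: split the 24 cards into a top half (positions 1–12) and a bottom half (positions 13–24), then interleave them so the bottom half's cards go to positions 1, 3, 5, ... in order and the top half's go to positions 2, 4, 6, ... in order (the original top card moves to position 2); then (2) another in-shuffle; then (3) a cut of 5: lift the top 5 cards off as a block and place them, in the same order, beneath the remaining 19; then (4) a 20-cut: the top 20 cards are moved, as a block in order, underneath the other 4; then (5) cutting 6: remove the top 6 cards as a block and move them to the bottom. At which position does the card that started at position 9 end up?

Track the card from position 9 forward through each operation:
  after op 1 (in-shuffle): 9 → 18
  after op 2 (in-shuffle): 18 → 11
  after op 3 (cut 5): 11 → 6
  after op 4 (cut 20): 6 → 10
  after op 5 (cut 6): 10 → 4

4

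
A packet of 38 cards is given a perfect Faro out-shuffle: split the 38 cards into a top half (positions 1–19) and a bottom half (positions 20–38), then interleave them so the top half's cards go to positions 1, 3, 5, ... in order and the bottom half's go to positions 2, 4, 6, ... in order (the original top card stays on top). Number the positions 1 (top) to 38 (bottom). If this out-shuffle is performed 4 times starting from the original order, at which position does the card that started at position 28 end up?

Track the card's position through each out-shuffle:
28 → 18 → 35 → 32 → 26

26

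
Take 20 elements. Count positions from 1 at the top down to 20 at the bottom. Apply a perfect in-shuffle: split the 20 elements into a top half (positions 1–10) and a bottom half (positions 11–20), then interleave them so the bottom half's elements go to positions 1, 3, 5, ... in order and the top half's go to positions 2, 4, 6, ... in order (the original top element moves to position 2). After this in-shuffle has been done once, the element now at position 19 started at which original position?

Work backwards from position 19, undoing one in-shuffle at a time:
19 ← 20
So the element now at position 19 started at position 20.

20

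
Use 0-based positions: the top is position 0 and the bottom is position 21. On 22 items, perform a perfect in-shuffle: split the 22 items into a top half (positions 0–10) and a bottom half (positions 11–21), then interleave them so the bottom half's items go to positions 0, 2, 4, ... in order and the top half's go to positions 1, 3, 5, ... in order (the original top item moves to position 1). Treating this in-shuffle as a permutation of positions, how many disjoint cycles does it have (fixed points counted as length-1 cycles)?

2

Trace each unvisited position around until it returns:
(0 1 3 7 15 8 ... len 11) (4 9 19 16 10 21 ... len 11)
2 cycles in total.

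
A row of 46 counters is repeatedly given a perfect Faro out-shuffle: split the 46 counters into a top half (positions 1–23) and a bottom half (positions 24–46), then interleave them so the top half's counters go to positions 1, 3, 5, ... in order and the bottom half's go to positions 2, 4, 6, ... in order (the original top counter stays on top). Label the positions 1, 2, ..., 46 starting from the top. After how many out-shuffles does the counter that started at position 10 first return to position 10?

4

Follow position 10 under repeated out-shuffles:
10 → 19 → 37 → 28 → 10
It first returns after 4 out-shuffles.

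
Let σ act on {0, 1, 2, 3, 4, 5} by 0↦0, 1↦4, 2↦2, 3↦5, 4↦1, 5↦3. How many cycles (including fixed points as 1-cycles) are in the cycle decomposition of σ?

4

Cycle decomposition: (0) (1 4) (2) (3 5).
4 cycles.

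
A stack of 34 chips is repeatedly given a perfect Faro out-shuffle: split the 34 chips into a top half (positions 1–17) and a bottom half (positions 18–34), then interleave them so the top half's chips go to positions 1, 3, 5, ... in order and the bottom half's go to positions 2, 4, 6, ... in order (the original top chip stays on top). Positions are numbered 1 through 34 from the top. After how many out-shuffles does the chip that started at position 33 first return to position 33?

10

Follow position 33 under repeated out-shuffles:
33 → 32 → 30 → 26 → 18 → 2 → 3 → 5 → 9 → 17 → 33
It first returns after 10 out-shuffles.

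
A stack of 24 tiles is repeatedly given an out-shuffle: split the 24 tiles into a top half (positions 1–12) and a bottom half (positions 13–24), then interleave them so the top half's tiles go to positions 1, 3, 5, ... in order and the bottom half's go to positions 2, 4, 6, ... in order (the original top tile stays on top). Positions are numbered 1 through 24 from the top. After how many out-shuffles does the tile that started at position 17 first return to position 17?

11

Follow position 17 under repeated out-shuffles:
17 → 10 → 19 → 14 → 4 → 7 → 13 → 2 → 3 → 5 → 9 → 17
It first returns after 11 out-shuffles.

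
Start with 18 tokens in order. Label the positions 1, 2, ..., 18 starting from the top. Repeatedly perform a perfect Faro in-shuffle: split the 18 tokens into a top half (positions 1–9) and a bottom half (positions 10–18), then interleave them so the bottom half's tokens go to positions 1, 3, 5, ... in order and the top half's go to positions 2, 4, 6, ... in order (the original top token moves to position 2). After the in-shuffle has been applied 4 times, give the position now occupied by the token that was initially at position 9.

11

Track the token's position through each in-shuffle:
9 → 18 → 17 → 15 → 11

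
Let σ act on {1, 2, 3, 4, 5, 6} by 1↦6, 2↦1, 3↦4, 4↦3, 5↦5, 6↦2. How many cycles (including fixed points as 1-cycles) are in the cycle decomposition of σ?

3

Cycle decomposition: (1 6 2) (3 4) (5).
3 cycles.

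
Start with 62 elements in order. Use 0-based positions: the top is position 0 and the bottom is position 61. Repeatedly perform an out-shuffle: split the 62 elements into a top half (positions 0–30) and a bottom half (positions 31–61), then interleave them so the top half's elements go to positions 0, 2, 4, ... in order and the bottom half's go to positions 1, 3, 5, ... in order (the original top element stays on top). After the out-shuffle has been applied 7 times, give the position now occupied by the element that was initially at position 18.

47

Track the element's position through each out-shuffle:
18 → 36 → 11 → 22 → 44 → 27 → 54 → 47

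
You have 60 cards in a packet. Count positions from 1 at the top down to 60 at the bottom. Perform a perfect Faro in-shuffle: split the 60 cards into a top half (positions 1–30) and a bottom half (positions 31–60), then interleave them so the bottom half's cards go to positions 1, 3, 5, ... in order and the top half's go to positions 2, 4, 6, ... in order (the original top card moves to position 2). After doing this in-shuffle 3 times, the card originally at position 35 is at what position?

36

Track the card's position through each in-shuffle:
35 → 9 → 18 → 36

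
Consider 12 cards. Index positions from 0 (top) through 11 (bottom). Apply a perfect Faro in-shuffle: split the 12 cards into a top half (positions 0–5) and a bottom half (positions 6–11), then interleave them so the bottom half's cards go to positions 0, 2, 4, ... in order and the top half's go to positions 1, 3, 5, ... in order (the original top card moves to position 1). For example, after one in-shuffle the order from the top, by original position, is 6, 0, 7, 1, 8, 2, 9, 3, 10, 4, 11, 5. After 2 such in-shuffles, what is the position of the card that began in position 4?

Track the card's position through each in-shuffle:
4 → 9 → 6

6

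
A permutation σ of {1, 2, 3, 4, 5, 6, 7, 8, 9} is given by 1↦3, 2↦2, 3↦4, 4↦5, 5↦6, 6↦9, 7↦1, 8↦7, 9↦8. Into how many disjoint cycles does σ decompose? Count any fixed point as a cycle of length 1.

2

Cycle decomposition: (1 3 4 5 6 9 8 7) (2).
2 cycles.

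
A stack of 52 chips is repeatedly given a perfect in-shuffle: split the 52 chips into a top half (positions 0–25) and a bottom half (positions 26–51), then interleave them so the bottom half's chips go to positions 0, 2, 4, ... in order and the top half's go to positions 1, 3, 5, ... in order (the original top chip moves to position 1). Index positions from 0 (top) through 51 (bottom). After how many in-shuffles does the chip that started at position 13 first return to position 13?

52

Follow position 13 under repeated in-shuffles:
13 → 27 → 2 → 5 → 11 → 23 → 47 → 42 → ... → 13 (length 52)
It first returns after 52 in-shuffles.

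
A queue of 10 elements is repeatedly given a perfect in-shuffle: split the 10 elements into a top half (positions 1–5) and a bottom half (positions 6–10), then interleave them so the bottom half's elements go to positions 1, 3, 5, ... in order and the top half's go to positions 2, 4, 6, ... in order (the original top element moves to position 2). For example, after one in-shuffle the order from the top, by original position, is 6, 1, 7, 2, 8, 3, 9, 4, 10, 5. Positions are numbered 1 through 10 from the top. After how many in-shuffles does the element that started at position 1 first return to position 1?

10

Follow position 1 under repeated in-shuffles:
1 → 2 → 4 → 8 → 5 → 10 → 9 → 7 → 3 → 6 → 1
It first returns after 10 in-shuffles.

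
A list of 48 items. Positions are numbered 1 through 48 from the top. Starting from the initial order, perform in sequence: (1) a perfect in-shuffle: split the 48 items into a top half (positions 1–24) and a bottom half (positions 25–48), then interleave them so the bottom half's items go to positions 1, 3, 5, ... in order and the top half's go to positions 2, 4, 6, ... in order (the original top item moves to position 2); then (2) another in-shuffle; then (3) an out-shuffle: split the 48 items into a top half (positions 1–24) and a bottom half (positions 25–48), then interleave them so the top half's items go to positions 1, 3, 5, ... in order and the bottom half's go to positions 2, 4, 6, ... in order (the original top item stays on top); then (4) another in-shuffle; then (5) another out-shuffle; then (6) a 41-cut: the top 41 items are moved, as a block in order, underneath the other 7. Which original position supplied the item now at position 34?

Undo the operations in reverse order, starting from position 34:
  undo op 6 (cut 41): 34 ← 27
  undo op 5 (out-shuffle, from top half): 27 ← 14
  undo op 4 (in-shuffle, from top half): 14 ← 7
  undo op 3 (out-shuffle, from top half): 7 ← 4
  undo op 2 (in-shuffle, from top half): 4 ← 2
  undo op 1 (in-shuffle, from top half): 2 ← 1
So the item at position 34 came from original position 1.

1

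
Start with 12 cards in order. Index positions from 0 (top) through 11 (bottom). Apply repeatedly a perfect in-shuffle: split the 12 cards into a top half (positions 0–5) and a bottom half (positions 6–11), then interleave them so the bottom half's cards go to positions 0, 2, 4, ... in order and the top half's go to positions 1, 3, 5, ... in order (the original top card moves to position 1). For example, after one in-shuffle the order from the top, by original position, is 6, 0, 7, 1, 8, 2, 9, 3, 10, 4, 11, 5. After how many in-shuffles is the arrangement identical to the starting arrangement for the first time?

The in-shuffle permutes the 12 positions with cycle lengths [12].
Every card is home exactly when every cycle has completed a whole number of laps, i.e. after lcm(12) = 12 in-shuffles.

12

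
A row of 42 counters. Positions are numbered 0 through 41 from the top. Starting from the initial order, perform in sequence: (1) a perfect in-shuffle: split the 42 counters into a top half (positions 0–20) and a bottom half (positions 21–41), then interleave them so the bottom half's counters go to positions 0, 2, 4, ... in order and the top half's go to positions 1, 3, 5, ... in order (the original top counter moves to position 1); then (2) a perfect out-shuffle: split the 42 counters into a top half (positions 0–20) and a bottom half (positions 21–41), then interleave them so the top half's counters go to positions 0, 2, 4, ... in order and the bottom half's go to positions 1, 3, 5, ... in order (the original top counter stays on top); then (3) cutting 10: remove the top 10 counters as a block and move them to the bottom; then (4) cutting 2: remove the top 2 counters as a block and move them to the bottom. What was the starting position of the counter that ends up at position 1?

Undo the operations in reverse order, starting from position 1:
  undo op 4 (cut 2): 1 ← 3
  undo op 3 (cut 10): 3 ← 13
  undo op 2 (out-shuffle, from bottom half): 13 ← 27
  undo op 1 (in-shuffle, from top half): 27 ← 13
So the counter at position 1 came from original position 13.

13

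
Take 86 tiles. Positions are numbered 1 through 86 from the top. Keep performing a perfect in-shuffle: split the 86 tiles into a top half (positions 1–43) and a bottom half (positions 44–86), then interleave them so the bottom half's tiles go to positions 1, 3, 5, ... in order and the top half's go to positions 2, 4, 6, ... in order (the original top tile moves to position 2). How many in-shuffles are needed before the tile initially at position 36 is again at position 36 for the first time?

Follow position 36 under repeated in-shuffles:
36 → 72 → 57 → 27 → 54 → 21 → 42 → 84 → ... → 36 (length 28)
It first returns after 28 in-shuffles.

28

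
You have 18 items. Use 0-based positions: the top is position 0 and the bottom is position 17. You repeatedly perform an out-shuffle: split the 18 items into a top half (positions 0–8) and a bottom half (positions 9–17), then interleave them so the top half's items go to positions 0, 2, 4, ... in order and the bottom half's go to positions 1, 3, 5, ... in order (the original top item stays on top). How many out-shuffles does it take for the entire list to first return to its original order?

8

The out-shuffle permutes the 18 positions with cycle lengths [1, 1, 8, 8].
Every item is home exactly when every cycle has completed a whole number of laps, i.e. after lcm(1, 8) = 8 out-shuffles.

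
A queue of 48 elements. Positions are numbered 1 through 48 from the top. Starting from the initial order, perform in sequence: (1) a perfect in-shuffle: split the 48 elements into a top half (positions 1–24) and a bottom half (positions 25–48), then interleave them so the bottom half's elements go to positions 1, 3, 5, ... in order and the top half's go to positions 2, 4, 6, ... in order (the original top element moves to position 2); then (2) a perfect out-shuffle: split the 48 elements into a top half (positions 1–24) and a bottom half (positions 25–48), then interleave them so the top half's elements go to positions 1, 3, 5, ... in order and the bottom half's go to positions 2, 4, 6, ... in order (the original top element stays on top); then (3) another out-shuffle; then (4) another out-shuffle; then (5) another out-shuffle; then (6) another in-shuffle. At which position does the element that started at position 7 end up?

42

Track the element from position 7 forward through each operation:
  after op 1 (in-shuffle): 7 → 14
  after op 2 (out-shuffle): 14 → 27
  after op 3 (out-shuffle): 27 → 6
  after op 4 (out-shuffle): 6 → 11
  after op 5 (out-shuffle): 11 → 21
  after op 6 (in-shuffle): 21 → 42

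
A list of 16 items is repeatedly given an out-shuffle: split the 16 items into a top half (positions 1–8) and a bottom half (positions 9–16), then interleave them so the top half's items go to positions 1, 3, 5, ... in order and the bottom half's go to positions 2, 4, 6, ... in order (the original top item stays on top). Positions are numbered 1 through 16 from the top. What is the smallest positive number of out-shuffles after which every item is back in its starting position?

4

The out-shuffle permutes the 16 positions with cycle lengths [1, 1, 2, 4, 4, 4].
Every item is home exactly when every cycle has completed a whole number of laps, i.e. after lcm(1, 2, 4) = 4 out-shuffles.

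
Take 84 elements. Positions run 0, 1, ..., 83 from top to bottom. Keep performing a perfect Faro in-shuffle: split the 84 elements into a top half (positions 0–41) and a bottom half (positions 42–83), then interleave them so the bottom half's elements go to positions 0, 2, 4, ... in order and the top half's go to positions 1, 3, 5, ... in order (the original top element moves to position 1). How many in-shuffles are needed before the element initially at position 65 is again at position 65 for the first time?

8

Follow position 65 under repeated in-shuffles:
65 → 46 → 8 → 17 → 35 → 71 → 58 → 32 → 65
It first returns after 8 in-shuffles.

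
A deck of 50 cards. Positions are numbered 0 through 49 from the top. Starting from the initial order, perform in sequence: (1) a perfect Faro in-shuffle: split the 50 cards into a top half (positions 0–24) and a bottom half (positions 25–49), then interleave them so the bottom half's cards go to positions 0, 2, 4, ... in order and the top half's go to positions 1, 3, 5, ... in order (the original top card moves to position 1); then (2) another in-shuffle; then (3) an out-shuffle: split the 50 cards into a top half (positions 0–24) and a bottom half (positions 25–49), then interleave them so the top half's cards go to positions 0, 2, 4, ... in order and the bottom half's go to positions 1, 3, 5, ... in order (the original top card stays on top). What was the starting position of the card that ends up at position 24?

15

Undo the operations in reverse order, starting from position 24:
  undo op 3 (out-shuffle, from top half): 24 ← 12
  undo op 2 (in-shuffle, from bottom half): 12 ← 31
  undo op 1 (in-shuffle, from top half): 31 ← 15
So the card at position 24 came from original position 15.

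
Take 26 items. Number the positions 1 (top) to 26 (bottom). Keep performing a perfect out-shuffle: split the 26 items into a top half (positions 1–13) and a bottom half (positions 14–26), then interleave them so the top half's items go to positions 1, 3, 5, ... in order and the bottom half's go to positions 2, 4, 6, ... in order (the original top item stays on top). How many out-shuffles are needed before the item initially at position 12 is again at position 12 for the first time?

20

Follow position 12 under repeated out-shuffles:
12 → 23 → 20 → 14 → 2 → 3 → 5 → 9 → 17 → 8 → 15 → 4 → 7 → 13 → 25 → 24 → 22 → 18 → 10 → 19 → 12
It first returns after 20 out-shuffles.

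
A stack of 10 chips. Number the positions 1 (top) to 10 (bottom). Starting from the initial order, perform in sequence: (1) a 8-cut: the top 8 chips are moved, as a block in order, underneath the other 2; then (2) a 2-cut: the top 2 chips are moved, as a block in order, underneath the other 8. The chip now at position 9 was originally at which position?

Undo the operations in reverse order, starting from position 9:
  undo op 2 (cut 2): 9 ← 1
  undo op 1 (cut 8): 1 ← 9
So the chip at position 9 came from original position 9.

9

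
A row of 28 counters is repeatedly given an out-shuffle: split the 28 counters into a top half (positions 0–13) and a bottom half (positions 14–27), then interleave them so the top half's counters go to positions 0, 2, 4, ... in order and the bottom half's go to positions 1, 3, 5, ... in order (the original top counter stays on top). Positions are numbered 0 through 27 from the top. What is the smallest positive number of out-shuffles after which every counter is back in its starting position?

18

The out-shuffle permutes the 28 positions with cycle lengths [1, 1, 2, 6, 18].
Every counter is home exactly when every cycle has completed a whole number of laps, i.e. after lcm(1, 2, 6, 18) = 18 out-shuffles.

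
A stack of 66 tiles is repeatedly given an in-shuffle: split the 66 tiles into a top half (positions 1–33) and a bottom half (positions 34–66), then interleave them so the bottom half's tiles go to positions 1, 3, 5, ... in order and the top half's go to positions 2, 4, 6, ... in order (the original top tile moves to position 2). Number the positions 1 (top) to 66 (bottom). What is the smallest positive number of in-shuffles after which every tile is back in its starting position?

66

The in-shuffle permutes the 66 positions with cycle lengths [66].
Every tile is home exactly when every cycle has completed a whole number of laps, i.e. after lcm(66) = 66 in-shuffles.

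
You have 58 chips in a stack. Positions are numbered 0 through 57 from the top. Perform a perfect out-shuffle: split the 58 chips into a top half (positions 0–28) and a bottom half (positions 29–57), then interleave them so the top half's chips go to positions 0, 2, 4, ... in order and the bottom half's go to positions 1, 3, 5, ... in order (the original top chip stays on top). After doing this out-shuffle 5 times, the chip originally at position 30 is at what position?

48

Track the chip's position through each out-shuffle:
30 → 3 → 6 → 12 → 24 → 48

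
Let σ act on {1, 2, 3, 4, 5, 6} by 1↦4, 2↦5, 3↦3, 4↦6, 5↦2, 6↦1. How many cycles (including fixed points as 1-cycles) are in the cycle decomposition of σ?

Cycle decomposition: (1 4 6) (2 5) (3).
3 cycles.

3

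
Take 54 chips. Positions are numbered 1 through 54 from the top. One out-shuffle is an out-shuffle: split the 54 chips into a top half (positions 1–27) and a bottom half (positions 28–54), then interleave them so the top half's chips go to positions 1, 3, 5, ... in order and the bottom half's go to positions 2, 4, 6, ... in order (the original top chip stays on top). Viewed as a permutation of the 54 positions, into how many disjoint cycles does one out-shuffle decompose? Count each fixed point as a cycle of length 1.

3

Trace each unvisited position around until it returns:
(1) (2 3 5 9 17 33 ... len 52) (54)
3 cycles in total.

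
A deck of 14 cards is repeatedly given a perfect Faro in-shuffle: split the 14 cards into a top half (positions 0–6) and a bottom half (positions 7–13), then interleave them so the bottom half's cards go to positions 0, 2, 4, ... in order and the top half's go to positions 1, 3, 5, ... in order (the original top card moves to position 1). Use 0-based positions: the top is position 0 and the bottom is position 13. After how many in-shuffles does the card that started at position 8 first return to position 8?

Follow position 8 under repeated in-shuffles:
8 → 2 → 5 → 11 → 8
It first returns after 4 in-shuffles.

4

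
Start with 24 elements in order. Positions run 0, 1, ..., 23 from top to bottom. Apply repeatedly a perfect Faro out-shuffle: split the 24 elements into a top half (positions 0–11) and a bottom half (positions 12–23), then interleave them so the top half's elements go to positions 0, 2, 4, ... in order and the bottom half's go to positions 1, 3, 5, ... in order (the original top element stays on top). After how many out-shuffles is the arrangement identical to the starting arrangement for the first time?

The out-shuffle permutes the 24 positions with cycle lengths [1, 1, 11, 11].
Every element is home exactly when every cycle has completed a whole number of laps, i.e. after lcm(1, 11) = 11 out-shuffles.

11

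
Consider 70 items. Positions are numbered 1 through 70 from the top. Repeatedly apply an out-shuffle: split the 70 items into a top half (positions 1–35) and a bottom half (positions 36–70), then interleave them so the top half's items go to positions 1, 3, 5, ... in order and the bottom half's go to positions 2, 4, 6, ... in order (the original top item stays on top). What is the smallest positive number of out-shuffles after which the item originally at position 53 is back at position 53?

22

Follow position 53 under repeated out-shuffles:
53 → 36 → 2 → 3 → 5 → 9 → 17 → 33 → ... → 53 (length 22)
It first returns after 22 out-shuffles.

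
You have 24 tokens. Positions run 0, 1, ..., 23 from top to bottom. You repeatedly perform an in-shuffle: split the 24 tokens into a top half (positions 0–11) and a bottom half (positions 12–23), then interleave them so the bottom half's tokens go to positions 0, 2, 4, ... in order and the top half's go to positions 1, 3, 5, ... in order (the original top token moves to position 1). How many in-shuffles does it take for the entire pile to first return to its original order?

The in-shuffle permutes the 24 positions with cycle lengths [4, 20].
Every token is home exactly when every cycle has completed a whole number of laps, i.e. after lcm(4, 20) = 20 in-shuffles.

20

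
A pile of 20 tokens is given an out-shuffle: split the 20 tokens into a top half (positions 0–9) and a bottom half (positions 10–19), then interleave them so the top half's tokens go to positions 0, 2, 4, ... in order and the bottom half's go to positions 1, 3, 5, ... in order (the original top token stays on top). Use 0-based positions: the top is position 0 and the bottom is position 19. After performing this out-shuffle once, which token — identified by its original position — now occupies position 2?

1

Work backwards from position 2, undoing one out-shuffle at a time:
2 ← 1
So the token now at position 2 started at position 1.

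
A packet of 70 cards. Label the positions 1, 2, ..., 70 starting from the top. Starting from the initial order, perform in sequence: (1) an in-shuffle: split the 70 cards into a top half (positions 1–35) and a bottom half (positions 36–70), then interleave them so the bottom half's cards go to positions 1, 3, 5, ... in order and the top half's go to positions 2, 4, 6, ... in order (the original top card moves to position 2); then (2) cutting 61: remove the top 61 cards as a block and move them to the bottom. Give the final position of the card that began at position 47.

Track the card from position 47 forward through each operation:
  after op 1 (in-shuffle): 47 → 23
  after op 2 (cut 61): 23 → 32

32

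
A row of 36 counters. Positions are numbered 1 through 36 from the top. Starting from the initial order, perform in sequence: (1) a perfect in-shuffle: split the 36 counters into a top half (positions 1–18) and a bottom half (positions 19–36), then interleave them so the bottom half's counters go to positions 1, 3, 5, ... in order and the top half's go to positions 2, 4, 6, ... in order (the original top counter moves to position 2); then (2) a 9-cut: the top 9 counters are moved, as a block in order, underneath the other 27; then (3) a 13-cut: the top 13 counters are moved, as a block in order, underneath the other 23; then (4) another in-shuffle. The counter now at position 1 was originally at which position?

21

Undo the operations in reverse order, starting from position 1:
  undo op 4 (in-shuffle, from bottom half): 1 ← 19
  undo op 3 (cut 13): 19 ← 32
  undo op 2 (cut 9): 32 ← 5
  undo op 1 (in-shuffle, from bottom half): 5 ← 21
So the counter at position 1 came from original position 21.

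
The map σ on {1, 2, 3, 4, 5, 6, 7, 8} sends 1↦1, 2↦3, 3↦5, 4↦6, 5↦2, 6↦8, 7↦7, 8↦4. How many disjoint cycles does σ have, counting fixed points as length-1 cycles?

4

Cycle decomposition: (1) (2 3 5) (4 6 8) (7).
4 cycles.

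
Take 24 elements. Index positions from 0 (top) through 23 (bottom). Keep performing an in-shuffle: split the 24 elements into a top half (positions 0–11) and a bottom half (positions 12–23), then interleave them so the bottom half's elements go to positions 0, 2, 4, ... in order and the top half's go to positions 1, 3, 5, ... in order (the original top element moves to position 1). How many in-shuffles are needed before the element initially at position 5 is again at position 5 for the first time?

20

Follow position 5 under repeated in-shuffles:
5 → 11 → 23 → 22 → 20 → 16 → 8 → 17 → 10 → 21 → 18 → 12 → 0 → 1 → 3 → 7 → 15 → 6 → 13 → 2 → 5
It first returns after 20 in-shuffles.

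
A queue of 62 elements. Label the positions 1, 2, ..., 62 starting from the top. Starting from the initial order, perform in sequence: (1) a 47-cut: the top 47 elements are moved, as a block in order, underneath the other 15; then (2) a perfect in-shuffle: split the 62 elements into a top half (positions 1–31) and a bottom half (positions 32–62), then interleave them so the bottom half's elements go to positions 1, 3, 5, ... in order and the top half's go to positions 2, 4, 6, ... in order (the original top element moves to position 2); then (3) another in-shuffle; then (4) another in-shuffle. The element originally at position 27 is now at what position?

Track the element from position 27 forward through each operation:
  after op 1 (cut 47): 27 → 42
  after op 2 (in-shuffle): 42 → 21
  after op 3 (in-shuffle): 21 → 42
  after op 4 (in-shuffle): 42 → 21

21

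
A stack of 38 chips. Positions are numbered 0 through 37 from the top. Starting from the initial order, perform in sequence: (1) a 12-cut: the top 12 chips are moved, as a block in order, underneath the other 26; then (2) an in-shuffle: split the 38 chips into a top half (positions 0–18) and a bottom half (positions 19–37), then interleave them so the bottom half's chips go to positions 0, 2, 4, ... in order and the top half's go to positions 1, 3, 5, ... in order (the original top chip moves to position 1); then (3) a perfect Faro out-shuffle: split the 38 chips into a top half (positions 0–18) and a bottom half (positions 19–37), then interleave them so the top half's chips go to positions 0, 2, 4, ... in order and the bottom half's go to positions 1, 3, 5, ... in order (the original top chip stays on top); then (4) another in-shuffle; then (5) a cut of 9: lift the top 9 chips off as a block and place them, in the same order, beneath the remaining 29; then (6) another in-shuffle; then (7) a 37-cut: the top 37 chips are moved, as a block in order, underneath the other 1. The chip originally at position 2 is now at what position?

Track the chip from position 2 forward through each operation:
  after op 1 (cut 12): 2 → 28
  after op 2 (in-shuffle): 28 → 18
  after op 3 (out-shuffle): 18 → 36
  after op 4 (in-shuffle): 36 → 34
  after op 5 (cut 9): 34 → 25
  after op 6 (in-shuffle): 25 → 12
  after op 7 (cut 37): 12 → 13

13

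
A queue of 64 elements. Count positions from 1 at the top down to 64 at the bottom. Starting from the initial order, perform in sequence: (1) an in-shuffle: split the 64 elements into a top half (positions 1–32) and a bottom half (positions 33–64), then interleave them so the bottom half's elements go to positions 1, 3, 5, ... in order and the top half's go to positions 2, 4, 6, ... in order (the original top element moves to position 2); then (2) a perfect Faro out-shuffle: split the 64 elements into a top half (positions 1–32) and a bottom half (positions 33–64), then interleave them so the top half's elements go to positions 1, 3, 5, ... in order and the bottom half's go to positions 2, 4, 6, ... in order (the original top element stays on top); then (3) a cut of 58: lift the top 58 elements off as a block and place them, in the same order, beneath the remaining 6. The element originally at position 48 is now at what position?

Track the element from position 48 forward through each operation:
  after op 1 (in-shuffle): 48 → 31
  after op 2 (out-shuffle): 31 → 61
  after op 3 (cut 58): 61 → 3

3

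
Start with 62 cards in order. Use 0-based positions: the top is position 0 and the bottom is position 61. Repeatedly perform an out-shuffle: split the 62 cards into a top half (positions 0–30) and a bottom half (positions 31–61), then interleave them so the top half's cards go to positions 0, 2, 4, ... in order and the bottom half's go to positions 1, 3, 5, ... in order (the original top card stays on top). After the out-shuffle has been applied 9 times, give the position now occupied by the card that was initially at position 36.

Track the card's position through each out-shuffle:
36 → 11 → 22 → 44 → 27 → 54 → 47 → 33 → 5 → 10

10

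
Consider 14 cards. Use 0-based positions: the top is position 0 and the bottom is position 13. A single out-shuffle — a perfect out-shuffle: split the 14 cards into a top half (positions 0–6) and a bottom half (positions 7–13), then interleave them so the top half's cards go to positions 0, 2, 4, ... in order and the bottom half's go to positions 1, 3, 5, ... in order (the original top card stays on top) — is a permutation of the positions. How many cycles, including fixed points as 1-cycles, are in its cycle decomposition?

3

Trace each unvisited position around until it returns:
(0) (1 2 4 8 3 6 ... len 12) (13)
3 cycles in total.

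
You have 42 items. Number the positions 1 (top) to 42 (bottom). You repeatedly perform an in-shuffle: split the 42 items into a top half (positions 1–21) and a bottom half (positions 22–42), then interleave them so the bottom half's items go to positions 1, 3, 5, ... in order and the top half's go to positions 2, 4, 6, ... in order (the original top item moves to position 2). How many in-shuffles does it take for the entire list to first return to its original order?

The in-shuffle permutes the 42 positions with cycle lengths [14, 14, 14].
Every item is home exactly when every cycle has completed a whole number of laps, i.e. after lcm(14) = 14 in-shuffles.

14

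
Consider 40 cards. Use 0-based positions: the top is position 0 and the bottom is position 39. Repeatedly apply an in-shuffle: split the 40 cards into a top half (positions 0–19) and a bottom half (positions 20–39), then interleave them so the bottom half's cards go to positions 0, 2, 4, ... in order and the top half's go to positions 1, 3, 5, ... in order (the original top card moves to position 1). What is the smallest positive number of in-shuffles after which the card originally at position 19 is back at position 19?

20

Follow position 19 under repeated in-shuffles:
19 → 39 → 38 → 36 → 32 → 24 → 8 → 17 → 35 → 30 → 20 → 0 → 1 → 3 → 7 → 15 → 31 → 22 → 4 → 9 → 19
It first returns after 20 in-shuffles.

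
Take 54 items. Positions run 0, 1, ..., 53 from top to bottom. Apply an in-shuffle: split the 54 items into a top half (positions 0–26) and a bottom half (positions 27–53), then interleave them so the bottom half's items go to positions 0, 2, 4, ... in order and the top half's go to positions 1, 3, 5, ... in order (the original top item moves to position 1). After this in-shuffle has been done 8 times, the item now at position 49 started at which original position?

34

Work backwards from position 49, undoing one in-shuffle at a time:
49 ← 24 ← 39 ← 19 ← 9 ← 4 ← 29 ← 14 ← 34
So the item now at position 49 started at position 34.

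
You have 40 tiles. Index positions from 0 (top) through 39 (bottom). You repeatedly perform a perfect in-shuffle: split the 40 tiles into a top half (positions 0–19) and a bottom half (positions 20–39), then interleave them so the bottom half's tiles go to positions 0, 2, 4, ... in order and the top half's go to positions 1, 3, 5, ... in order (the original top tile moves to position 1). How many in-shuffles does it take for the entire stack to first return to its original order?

The in-shuffle permutes the 40 positions with cycle lengths [20, 20].
Every tile is home exactly when every cycle has completed a whole number of laps, i.e. after lcm(20) = 20 in-shuffles.

20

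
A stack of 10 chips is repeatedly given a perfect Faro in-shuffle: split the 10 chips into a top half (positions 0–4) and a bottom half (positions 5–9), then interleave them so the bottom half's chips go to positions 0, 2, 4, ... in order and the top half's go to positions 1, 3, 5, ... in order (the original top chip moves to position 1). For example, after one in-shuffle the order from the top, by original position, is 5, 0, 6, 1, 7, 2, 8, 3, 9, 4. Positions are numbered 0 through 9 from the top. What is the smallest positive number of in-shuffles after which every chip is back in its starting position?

The in-shuffle permutes the 10 positions with cycle lengths [10].
Every chip is home exactly when every cycle has completed a whole number of laps, i.e. after lcm(10) = 10 in-shuffles.

10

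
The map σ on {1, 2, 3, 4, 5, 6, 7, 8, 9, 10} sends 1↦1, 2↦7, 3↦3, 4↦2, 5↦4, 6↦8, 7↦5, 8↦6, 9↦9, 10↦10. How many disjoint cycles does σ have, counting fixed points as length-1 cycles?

Cycle decomposition: (1) (2 7 5 4) (3) (6 8) (9) (10).
6 cycles.

6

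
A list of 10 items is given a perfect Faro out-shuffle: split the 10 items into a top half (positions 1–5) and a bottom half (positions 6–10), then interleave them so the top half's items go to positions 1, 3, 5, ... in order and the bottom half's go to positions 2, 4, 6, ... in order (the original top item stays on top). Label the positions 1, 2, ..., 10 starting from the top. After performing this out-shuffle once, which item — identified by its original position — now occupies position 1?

Work backwards from position 1, undoing one out-shuffle at a time:
1 ← 1
So the item now at position 1 started at position 1.

1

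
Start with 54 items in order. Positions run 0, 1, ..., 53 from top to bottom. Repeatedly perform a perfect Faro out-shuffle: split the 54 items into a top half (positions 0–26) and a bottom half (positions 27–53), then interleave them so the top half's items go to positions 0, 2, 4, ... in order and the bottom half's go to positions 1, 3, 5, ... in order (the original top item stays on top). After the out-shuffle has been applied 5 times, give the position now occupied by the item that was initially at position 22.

15

Track the item's position through each out-shuffle:
22 → 44 → 35 → 17 → 34 → 15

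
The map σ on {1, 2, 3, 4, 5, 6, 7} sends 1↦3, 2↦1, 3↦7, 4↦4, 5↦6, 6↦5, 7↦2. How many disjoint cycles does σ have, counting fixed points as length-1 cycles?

Cycle decomposition: (1 3 7 2) (4) (5 6).
3 cycles.

3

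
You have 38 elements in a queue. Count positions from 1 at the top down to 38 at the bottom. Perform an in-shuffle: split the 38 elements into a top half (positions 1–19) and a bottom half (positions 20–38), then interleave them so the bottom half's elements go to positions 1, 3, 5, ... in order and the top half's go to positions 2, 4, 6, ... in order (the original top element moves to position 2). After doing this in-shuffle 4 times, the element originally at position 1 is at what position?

16

Track the element's position through each in-shuffle:
1 → 2 → 4 → 8 → 16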